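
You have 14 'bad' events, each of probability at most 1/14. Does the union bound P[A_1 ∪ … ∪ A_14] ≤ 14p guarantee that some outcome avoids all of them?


Union bound: P[∪_{i=1}^{14} A_i] ≤ Σ_i P[A_i] ≤ 14·p = 14·(1/14) = 1.
Numerically: 1 ≈ 1.000000.
Is 1 < 1? NO.
Since the bound 1 is ≥ 1, the union bound is uninformative here; it does NOT by itself certify existence.

14·p = 1 ≈ 1.000000; existence NOT certified by the union bound.


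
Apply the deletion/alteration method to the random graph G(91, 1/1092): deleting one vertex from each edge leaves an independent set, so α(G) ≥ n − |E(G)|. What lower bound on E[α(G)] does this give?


E[|E(G)|] = C(91, 2)·p = 4095 · (1/1092) = 15/4.
E[α(G)] ≥ n − E[|E(G)|] = 91 − 15/4 = 349/4.
Numerically: ≈ 87.250000.
(This is only a lower bound; the true E[α(G)] may be larger.)

E[α(G)] ≥ 349/4 ≈ 87.250000.


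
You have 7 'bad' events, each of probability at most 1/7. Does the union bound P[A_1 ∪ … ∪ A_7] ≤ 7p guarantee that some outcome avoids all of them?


Union bound: P[∪_{i=1}^{7} A_i] ≤ Σ_i P[A_i] ≤ 7·p = 7·(1/7) = 1.
Numerically: 1 ≈ 1.000000.
Is 1 < 1? NO.
Since the bound 1 is ≥ 1, the union bound is uninformative here; it does NOT by itself certify existence.

7·p = 1 ≈ 1.000000; existence NOT certified by the union bound.


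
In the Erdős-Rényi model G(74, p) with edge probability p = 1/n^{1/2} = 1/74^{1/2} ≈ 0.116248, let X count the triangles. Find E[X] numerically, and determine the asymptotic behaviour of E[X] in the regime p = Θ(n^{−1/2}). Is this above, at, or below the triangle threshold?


Number of potential triangles: C(74, 3) = 64824.
Each occurs with probability p³ ≈ (0.116248)³ ≈ 1.57091404e-03.
By linearity: E[X] = C(74, 3)·p³ ≈ 64824 · 1.57091404e-03 ≈ 101.832932.
Since α = 1/2 < 1, p = c/n^{1/2} ≫ 1/n is above the triangle threshold p ~ 1/n. Asymptotically E[X] ~ (c³/6)·n^{3(1−α)} = (1³/6)·n^{1.5} → ∞; triangles are abundant w.h.p.

E[X] ≈ 101.832932; in regime p = Θ(1/n^{1/2}) E[X] diverges (above the triangle threshold p ~ 1/n).


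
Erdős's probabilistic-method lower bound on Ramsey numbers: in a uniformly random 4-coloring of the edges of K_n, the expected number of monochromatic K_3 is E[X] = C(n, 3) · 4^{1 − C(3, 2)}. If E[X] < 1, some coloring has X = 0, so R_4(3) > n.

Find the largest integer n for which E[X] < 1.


We need C(n, 3) · 4^{1 − 3} < 1, i.e. C(n, 3) < 4^{3 − 1} = 16.
Check values of n near the boundary:
  n = 3: C(3, 3) = 1; 1 < 16? YES
  n = 4: C(4, 3) = 4; 4 < 16? YES
  n = 5: C(5, 3) = 10; 10 < 16? YES
  n = 6: C(6, 3) = 20; 20 < 16? NO
The largest n with C(n, 3) < 16 is n = 5 (where E[X] = 5/8 ≈ 0.6250). Hence R_4(3) > 5, i.e. R_4(3) ≥ 6.

Largest n = 5; hence R_4(3) > 5.


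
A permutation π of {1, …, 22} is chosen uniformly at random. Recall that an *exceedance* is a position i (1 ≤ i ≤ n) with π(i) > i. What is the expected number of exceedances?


Write X = Σ_{i=1}^{22} X_i, where X_i = 1_{π(i) > i}.
For each fixed i, π(i) is uniform over {1, …, 22} (marginal of a uniform permutation), so P[π(i) > i] = (n − i)/n. Summing: Σ_{i=1}^{22} (n − i)/n = (0 + 1 + … + 21)/22 = 22(22 − 1)/(2·22) = (22 − 1)/2.
Hence E[X] = Σ_{i=1}^{22} (22 − i)/22 = 21/2 ≈ 10.500.

E[X] = 21/2 = 10.500.


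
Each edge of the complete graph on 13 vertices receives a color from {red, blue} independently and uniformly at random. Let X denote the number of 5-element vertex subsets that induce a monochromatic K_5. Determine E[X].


Let X = Σ_S X_S over the C(13, 5) = 1287 subsets S of size 5, where X_S = 1 if the K_5 on S is monochromatic.
For a fixed S, the K_5 on S has C(5, 2) = 10 edges. P[all 10 edges red] = (1/2)^10, and likewise for blue, so P[monochromatic] = 2·(1/2)^10 = 2^{1 − 10} = 1/512.
By linearity: E[X] = C(13, 5) · 2^{1 − 10} = 1287 · 1/512 = 1287/512.
Numerically: E[X] ≈ 2.514.

E[X] = C(13,5)·2^(1−C(5,2)) = 1287/512 ≈ 2.514.


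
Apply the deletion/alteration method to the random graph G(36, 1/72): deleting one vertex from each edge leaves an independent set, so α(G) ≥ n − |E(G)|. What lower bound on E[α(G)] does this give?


E[|E(G)|] = C(36, 2)·p = 630 · (1/72) = 35/4.
E[α(G)] ≥ n − E[|E(G)|] = 36 − 35/4 = 109/4.
Numerically: ≈ 27.250000.
(This is only a lower bound; the true E[α(G)] may be larger.)

E[α(G)] ≥ 109/4 ≈ 27.250000.


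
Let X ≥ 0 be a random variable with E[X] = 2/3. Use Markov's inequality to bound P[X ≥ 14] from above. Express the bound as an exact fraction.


μ = E[X] = 2/3, a = 14.
Markov: P[X ≥ 14] ≤ μ/a = (2/3)/14 = 1/21.
Numerically: ≈ 0.048.
(Since a = 14 > μ = 0.667, the bound 1/21 is < 1 and informative.)

P[X ≥ 14] ≤ 1/21 ≈ 0.048.


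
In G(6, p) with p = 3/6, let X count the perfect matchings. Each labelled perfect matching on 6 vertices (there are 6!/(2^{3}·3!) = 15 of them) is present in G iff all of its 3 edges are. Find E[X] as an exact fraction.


K_6 has 6!/(2^{3}·3!) = 15 labelled perfect matchings.
For each such perfect matching H, let X_H = 1 if all 3 edges of H are present in G. Then P[X_H = 1] = p^{3} = (1/2)^{3} = 1/8.
Summing the indicators: E[X] = Σ_H E[X_H] = 15 · p^{3} = 15 · 1/8 = 15/8.
Numerically: E[X] ≈ 1.875.

E[X] = 15 · (1/2)^{3} = 15/8 ≈ 1.875.


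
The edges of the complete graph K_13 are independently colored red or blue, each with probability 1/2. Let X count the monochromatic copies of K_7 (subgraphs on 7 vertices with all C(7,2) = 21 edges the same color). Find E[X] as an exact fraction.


Let X = Σ_S X_S over the C(13, 7) = 1716 subsets S of size 7, where X_S = 1 if the K_7 on S is monochromatic.
For a fixed S, the K_7 on S has C(7, 2) = 21 edges. P[all 21 edges red] = (1/2)^21, and likewise for blue, so P[monochromatic] = 2·(1/2)^21 = 2^{1 − 21} = 1/1048576.
Summing: E[X] = C(13, 7) · 2^{1 − 21} = 1716 · 1/1048576 = 429/262144.
Numerically: E[X] ≈ 0.002.

E[X] = C(13,7)·2^(1−C(7,2)) = 429/262144 ≈ 0.002.


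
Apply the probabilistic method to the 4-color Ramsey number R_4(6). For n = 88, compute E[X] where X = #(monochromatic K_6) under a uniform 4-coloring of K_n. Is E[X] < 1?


E[X] = C(88, 6) · 4^{1 − 15} = 541931236 · 4^{−14} = 541931236/268435456.
As a reduced fraction: E[X] = 135482809/67108864 ≈ 2.0188512.
Is E[X] < 1? NO.
Since E[X] ≥ 1, the first-moment bound is inconclusive at n = 88; it does NOT by itself certify R_4(6) > 88.

E[X] = 135482809/67108864 ≈ 2.0188512; E[X] ≥ 1; first-moment method inconclusive here.


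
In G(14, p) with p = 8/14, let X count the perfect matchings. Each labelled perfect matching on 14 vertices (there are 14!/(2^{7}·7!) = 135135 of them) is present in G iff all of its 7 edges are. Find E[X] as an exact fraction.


K_14 has 14!/(2^{7}·7!) = 135135 labelled perfect matchings.
For each such perfect matching H, let X_H = 1 if all 7 edges of H are present in G. Then P[X_H = 1] = p^{7} = (4/7)^{7} = 16384/823543.
By linearity: E[X] = Σ_H E[X_H] = 135135 · p^{7} = 135135 · 16384/823543 = 316293120/117649.
Numerically: E[X] ≈ 2688.

E[X] = 135135 · (4/7)^{7} = 316293120/117649 ≈ 2688.


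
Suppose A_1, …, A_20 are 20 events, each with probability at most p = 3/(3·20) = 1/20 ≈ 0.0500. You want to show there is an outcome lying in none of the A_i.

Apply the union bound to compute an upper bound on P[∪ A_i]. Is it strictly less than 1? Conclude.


Union bound: P[∪_{i=1}^{20} A_i] ≤ Σ_i P[A_i] ≤ 20·p = 20·(1/20) = 1.
Numerically: 1 ≈ 1.0000.
Is 1 < 1? NO.
Since the bound 1 is ≥ 1, the union bound is uninformative here; it does NOT by itself certify existence.

20·p = 1 ≈ 1.0000; existence NOT certified by the union bound.


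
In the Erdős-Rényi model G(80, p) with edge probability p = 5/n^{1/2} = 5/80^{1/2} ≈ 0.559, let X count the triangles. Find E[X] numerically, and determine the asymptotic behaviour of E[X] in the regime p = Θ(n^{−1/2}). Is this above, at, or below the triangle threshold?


Number of potential triangles: C(80, 3) = 82160.
Each occurs with probability p³ ≈ (0.559)³ ≈ 1.74693e-01.
By linearity: E[X] = C(80, 3)·p³ ≈ 82160 · 1.74693e-01 ≈ 14352.761.
Since α = 1/2 < 1, p = c/n^{1/2} ≫ 1/n is above the triangle threshold p ~ 1/n. Asymptotically E[X] ~ (c³/6)·n^{3(1−α)} = (5³/6)·n^{1.5} → ∞; triangles are abundant w.h.p.

E[X] ≈ 14352.761; in regime p = Θ(1/n^{1/2}) E[X] diverges (above the triangle threshold p ~ 1/n).


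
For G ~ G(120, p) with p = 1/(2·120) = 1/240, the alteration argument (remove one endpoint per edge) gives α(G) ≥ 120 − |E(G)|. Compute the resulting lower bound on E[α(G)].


E[|E(G)|] = C(120, 2)·p = 7140 · (1/240) = 119/4.
E[α(G)] ≥ n − E[|E(G)|] = 120 − 119/4 = 361/4.
Numerically: ≈ 90.25000.
(This is only a lower bound; the true E[α(G)] may be larger.)

E[α(G)] ≥ 361/4 ≈ 90.25000.


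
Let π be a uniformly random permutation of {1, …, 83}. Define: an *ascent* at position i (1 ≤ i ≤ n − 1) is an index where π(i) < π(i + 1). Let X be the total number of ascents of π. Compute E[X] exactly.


Write X = Σ X_I over i = 1, …, 82, with X_I the indicator of one ascent.
There are 82 indicators.
For each fixed i, the pair (π(i), π(i+1)) is a uniformly random ordered pair of distinct values from {1, …, 83}; by symmetry P[π(i) < π(i+1)] = 1/2.
By linearity: E[X] = 82 · (1/2) = (83 − 1) · (1/2) = 41 ≈ 41.0000.

E[X] = 41 = 41.0000.


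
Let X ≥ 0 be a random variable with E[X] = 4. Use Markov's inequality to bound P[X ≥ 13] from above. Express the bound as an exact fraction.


μ = E[X] = 4, a = 13.
Markov: P[X ≥ 13] ≤ μ/a = (4)/13 = 4/13.
Numerically: ≈ 0.3077.
(Since a = 13 > μ = 4.0000, the bound 4/13 is < 1 and informative.)

P[X ≥ 13] ≤ 4/13 ≈ 0.3077.


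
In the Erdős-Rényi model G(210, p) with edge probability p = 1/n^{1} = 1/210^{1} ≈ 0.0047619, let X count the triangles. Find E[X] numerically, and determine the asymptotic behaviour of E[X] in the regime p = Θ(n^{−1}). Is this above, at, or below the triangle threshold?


Number of potential triangles: C(210, 3) = 1521520.
Each occurs with probability p³ ≈ (0.0047619)³ ≈ 1.07979700e-07.
By linearity: E[X] = C(210, 3)·p³ ≈ 1521520 · 1.07979700e-07 ≈ 0.164293.
Here α = 1, so p = 1/n is exactly at the triangle threshold p ~ 1/n. Asymptotically E[X] → c³/6 = 1³/6 = 1/6 ≈ 0.166667, a bounded constant. In this regime the triangle count is asymptotically Poisson(c³/6).

E[X] ≈ 0.164293; in regime p = Θ(1/n^{1}) E[X] stays bounded (at the triangle threshold p ~ 1/n).


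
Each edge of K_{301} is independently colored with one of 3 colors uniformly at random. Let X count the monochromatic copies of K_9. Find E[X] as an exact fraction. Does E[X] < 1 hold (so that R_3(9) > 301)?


E[X] = C(301, 9) · 3^{1 − 36} = 49533303936090975 · 3^{−35} = 49533303936090975/50031545098999707.
As a reduced fraction: E[X] = 16511101312030325/16677181699666569 ≈ 0.99004.
Is E[X] < 1? YES.
Since E[X] < 1, there exists a 3-coloring of K_{301} with no monochromatic K_9; hence R_3(9) > 301.

E[X] = 16511101312030325/16677181699666569 ≈ 0.99004; E[X] < 1, so R_3(9) > 301.


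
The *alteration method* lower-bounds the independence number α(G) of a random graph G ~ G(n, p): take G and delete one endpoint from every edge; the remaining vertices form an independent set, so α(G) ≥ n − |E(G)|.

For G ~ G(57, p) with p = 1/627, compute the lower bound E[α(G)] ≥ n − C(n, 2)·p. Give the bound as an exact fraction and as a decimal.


E[|E(G)|] = C(57, 2)·p = 1596 · (1/627) = 28/11.
E[α(G)] ≥ n − E[|E(G)|] = 57 − 28/11 = 599/11.
Numerically: ≈ 54.45455.
(This is only a lower bound; the true E[α(G)] may be larger.)

E[α(G)] ≥ 599/11 ≈ 54.45455.


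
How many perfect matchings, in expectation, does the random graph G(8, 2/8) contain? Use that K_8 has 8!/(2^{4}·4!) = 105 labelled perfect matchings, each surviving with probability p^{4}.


K_8 has 8!/(2^{4}·4!) = 105 labelled perfect matchings.
For each such perfect matching H, let X_H = 1 if all 4 edges of H are present in G. Then P[X_H = 1] = p^{4} = (1/4)^{4} = 1/256.
Summing the indicators: E[X] = Σ_H E[X_H] = 105 · p^{4} = 105 · 1/256 = 105/256.
Numerically: E[X] ≈ 0.41016.

E[X] = 105 · (1/4)^{4} = 105/256 ≈ 0.41016.


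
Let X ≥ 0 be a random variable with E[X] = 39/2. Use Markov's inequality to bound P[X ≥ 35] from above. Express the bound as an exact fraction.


μ = E[X] = 39/2, a = 35.
Markov: P[X ≥ 35] ≤ μ/a = (39/2)/35 = 39/70.
Numerically: ≈ 0.55714.
(Since a = 35 > μ = 19.50000, the bound 39/70 is < 1 and informative.)

P[X ≥ 35] ≤ 39/70 ≈ 0.55714.


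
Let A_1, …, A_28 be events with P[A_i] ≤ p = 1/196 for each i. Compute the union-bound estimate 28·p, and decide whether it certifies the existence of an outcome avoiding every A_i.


Union bound: P[∪_{i=1}^{28} A_i] ≤ Σ_i P[A_i] ≤ 28·p = 28·(1/196) = 1/7.
Numerically: 1/7 ≈ 0.143.
Is 1/7 < 1? YES.
Since P[∪ A_i] ≤ 1/7 < 1, the complement has P[∩ A_i^c] ≥ 1 − 1/7 = 6/7 > 0, so some outcome avoids every A_i.

28·p = 1/7 ≈ 0.143; existence CERTIFIED by the union bound.


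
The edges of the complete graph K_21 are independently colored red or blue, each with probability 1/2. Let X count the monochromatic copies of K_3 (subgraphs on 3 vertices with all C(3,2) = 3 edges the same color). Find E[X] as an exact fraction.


Let X = Σ_S X_S over the C(21, 3) = 1330 subsets S of size 3, where X_S = 1 if the K_3 on S is monochromatic.
For a fixed S, the K_3 on S has C(3, 2) = 3 edges. P[all 3 edges red] = (1/2)^3, and likewise for blue, so P[monochromatic] = 2·(1/2)^3 = 2^{1 − 3} = 1/4.
By linearity of expectation: E[X] = C(21, 3) · 2^{1 − 3} = 1330 · 1/4 = 665/2.
Numerically: E[X] ≈ 332.500000.

E[X] = C(21,3)·2^(1−C(3,2)) = 665/2 ≈ 332.500000.


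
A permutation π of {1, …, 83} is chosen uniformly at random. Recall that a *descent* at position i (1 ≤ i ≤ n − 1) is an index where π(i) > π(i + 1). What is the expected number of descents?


Write X = Σ X_I over i = 1, …, 82, with X_I the indicator of one descent.
There are 82 indicators.
For each fixed i, the pair (π(i), π(i+1)) is a uniformly random ordered pair of distinct values from {1, …, 83}; by symmetry P[π(i) > π(i+1)] = 1/2.
By linearity: E[X] = 82 · (1/2) = (83 − 1) · (1/2) = 41 ≈ 41.0000.

E[X] = 41 = 41.0000.


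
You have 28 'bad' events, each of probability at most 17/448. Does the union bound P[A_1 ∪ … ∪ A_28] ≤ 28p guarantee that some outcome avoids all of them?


Union bound: P[∪_{i=1}^{28} A_i] ≤ Σ_i P[A_i] ≤ 28·p = 28·(17/448) = 17/16.
Numerically: 17/16 ≈ 1.062.
Is 17/16 < 1? NO.
Since the bound 17/16 is ≥ 1, the union bound is uninformative here; it does NOT by itself certify existence.

28·p = 17/16 ≈ 1.062; existence NOT certified by the union bound.


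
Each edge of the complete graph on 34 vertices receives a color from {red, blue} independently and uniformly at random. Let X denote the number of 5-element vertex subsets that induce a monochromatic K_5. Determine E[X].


Let X = Σ_S X_S over the C(34, 5) = 278256 subsets S of size 5, where X_S = 1 if the K_5 on S is monochromatic.
For a fixed S, the K_5 on S has C(5, 2) = 10 edges. P[all 10 edges red] = (1/2)^10, and likewise for blue, so P[monochromatic] = 2·(1/2)^10 = 2^{1 − 10} = 1/512.
By linearity: E[X] = C(34, 5) · 2^{1 − 10} = 278256 · 1/512 = 17391/32.
Numerically: E[X] ≈ 543.46875.

E[X] = C(34,5)·2^(1−C(5,2)) = 17391/32 ≈ 543.46875.


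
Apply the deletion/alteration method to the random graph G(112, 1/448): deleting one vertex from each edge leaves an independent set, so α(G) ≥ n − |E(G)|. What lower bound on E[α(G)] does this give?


E[|E(G)|] = C(112, 2)·p = 6216 · (1/448) = 111/8.
E[α(G)] ≥ n − E[|E(G)|] = 112 − 111/8 = 785/8.
Numerically: ≈ 98.1250.
(This is only a lower bound; the true E[α(G)] may be larger.)

E[α(G)] ≥ 785/8 ≈ 98.1250.


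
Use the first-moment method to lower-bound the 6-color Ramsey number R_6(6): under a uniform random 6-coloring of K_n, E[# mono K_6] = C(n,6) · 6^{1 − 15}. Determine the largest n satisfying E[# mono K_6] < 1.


We need C(n, 6) · 6^{1 − 15} < 1, i.e. C(n, 6) < 6^{15 − 1} = 78364164096.
Check values of n near the boundary:
  n = 193: C(193, 6) = 66364016544; 66364016544 < 78364164096? YES
  n = 194: C(194, 6) = 68482017072; 68482017072 < 78364164096? YES
  n = 195: C(195, 6) = 70656049360; 70656049360 < 78364164096? YES
  n = 196: C(196, 6) = 72887293024; 72887293024 < 78364164096? YES
  n = 197: C(197, 6) = 75176946208; 75176946208 < 78364164096? YES
  n = 198: C(198, 6) = 77526225777; 77526225777 < 78364164096? YES
  n = 199: C(199, 6) = 79936367511; 79936367511 < 78364164096? NO
The largest n with C(n, 6) < 78364164096 is n = 198 (where E[X] = 25842075259/26121388032 ≈ 0.989). Hence R_6(6) > 198, i.e. R_6(6) ≥ 199.

Largest n = 198; hence R_6(6) > 198.


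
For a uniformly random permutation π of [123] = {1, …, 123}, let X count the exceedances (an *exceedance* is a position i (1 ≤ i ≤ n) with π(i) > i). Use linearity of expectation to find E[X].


Write X = Σ_{i=1}^{123} X_i, where X_i = 1_{π(i) > i}.
For each fixed i, π(i) is uniform over {1, …, 123} (marginal of a uniform permutation), so P[π(i) > i] = (n − i)/n. Summing: Σ_{i=1}^{123} (n − i)/n = (0 + 1 + … + 122)/123 = 123(123 − 1)/(2·123) = (123 − 1)/2.
Hence E[X] = Σ_{i=1}^{123} (123 − i)/123 = 61 ≈ 61.0000.

E[X] = 61 = 61.0000.


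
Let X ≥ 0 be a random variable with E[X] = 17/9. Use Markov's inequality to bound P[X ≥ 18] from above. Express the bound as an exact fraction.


μ = E[X] = 17/9, a = 18.
Markov: P[X ≥ 18] ≤ μ/a = (17/9)/18 = 17/162.
Numerically: ≈ 0.105.
(Since a = 18 > μ = 1.889, the bound 17/162 is < 1 and informative.)

P[X ≥ 18] ≤ 17/162 ≈ 0.105.


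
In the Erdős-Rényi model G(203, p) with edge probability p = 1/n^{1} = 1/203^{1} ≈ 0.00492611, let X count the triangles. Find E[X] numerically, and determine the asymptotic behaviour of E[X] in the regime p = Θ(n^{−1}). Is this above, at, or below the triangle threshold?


Number of potential triangles: C(203, 3) = 1373701.
Each occurs with probability p³ ≈ (0.00492611)³ ≈ 1.19539624e-07.
By linearity: E[X] = C(203, 3)·p³ ≈ 1373701 · 1.19539624e-07 ≈ 0.164212.
Here α = 1, so p = 1/n is exactly at the triangle threshold p ~ 1/n. Asymptotically E[X] → c³/6 = 1³/6 = 1/6 ≈ 0.166667, a bounded constant. In this regime the triangle count is asymptotically Poisson(c³/6).

E[X] ≈ 0.164212; in regime p = Θ(1/n^{1}) E[X] stays bounded (at the triangle threshold p ~ 1/n).


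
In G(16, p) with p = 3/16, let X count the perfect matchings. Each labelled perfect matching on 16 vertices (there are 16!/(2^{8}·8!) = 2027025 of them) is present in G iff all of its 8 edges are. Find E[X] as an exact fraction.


K_16 has 16!/(2^{8}·8!) = 2027025 labelled perfect matchings.
For each such perfect matching H, let X_H = 1 if all 8 edges of H are present in G. Then P[X_H = 1] = p^{8} = (3/16)^{8} = 6561/4294967296.
By linearity of expectation: E[X] = Σ_H E[X_H] = 2027025 · p^{8} = 2027025 · 6561/4294967296 = 13299311025/4294967296.
Numerically: E[X] ≈ 3.096.

E[X] = 2027025 · (3/16)^{8} = 13299311025/4294967296 ≈ 3.096.


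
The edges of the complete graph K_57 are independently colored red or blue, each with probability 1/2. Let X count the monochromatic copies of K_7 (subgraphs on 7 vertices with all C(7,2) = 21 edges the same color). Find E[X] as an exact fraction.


Let X = Σ_S X_S over the C(57, 7) = 264385836 subsets S of size 7, where X_S = 1 if the K_7 on S is monochromatic.
For a fixed S, the K_7 on S has C(7, 2) = 21 edges. P[all 21 edges red] = (1/2)^21, and likewise for blue, so P[monochromatic] = 2·(1/2)^21 = 2^{1 − 21} = 1/1048576.
Summing: E[X] = C(57, 7) · 2^{1 − 21} = 264385836 · 1/1048576 = 66096459/262144.
Numerically: E[X] ≈ 252.1380.

E[X] = C(57,7)·2^(1−C(7,2)) = 66096459/262144 ≈ 252.1380.


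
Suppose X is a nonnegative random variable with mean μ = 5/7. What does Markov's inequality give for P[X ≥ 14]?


μ = E[X] = 5/7, a = 14.
Markov: P[X ≥ 14] ≤ μ/a = (5/7)/14 = 5/98.
Numerically: ≈ 0.0510.
(Since a = 14 > μ = 0.7143, the bound 5/98 is < 1 and informative.)

P[X ≥ 14] ≤ 5/98 ≈ 0.0510.


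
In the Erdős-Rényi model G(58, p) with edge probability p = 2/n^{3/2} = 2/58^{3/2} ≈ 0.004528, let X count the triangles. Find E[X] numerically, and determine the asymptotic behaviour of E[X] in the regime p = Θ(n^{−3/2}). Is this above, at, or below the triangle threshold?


Number of potential triangles: C(58, 3) = 30856.
Each occurs with probability p³ ≈ (0.004528)³ ≈ 9.282480e-08.
By linearity: E[X] = C(58, 3)·p³ ≈ 30856 · 9.282480e-08 ≈ 0.0029.
Since α = 3/2 > 1, p = c/n^{3/2} = o(1/n) is below the triangle threshold p ~ 1/n. Asymptotically E[X] ~ (c³/6)·n^{3(1−α)} = (2³/6)·n^{-1.5} → 0, so by Markov's inequality G has no triangles w.h.p.

E[X] ≈ 0.0029; in regime p = Θ(1/n^{3/2}) E[X] tends to 0 (below the triangle threshold p ~ 1/n).


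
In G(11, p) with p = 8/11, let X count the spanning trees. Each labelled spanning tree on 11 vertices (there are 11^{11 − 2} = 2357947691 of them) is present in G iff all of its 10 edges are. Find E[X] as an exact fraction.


K_11 has 11^{11 − 2} = 2357947691 labelled spanning trees.
For each such spanning tree H, let X_H = 1 if all 10 edges of H are present in G. Then P[X_H = 1] = p^{10} = (8/11)^{10} = 1073741824/25937424601.
By linearity: E[X] = Σ_H E[X_H] = 2357947691 · p^{10} = 2357947691 · 1073741824/25937424601 = 1073741824/11.
Numerically: E[X] ≈ 9.76129e+07.

E[X] = 2357947691 · (8/11)^{10} = 1073741824/11 ≈ 9.76129e+07.


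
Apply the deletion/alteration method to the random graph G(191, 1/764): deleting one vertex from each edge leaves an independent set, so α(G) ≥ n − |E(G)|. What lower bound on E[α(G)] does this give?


E[|E(G)|] = C(191, 2)·p = 18145 · (1/764) = 95/4.
E[α(G)] ≥ n − E[|E(G)|] = 191 − 95/4 = 669/4.
Numerically: ≈ 167.25000.
(This is only a lower bound; the true E[α(G)] may be larger.)

E[α(G)] ≥ 669/4 ≈ 167.25000.


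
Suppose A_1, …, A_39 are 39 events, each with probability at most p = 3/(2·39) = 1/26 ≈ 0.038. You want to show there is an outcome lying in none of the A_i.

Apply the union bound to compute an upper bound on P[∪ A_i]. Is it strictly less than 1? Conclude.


Union bound: P[∪_{i=1}^{39} A_i] ≤ Σ_i P[A_i] ≤ 39·p = 39·(1/26) = 3/2.
Numerically: 3/2 ≈ 1.500.
Is 3/2 < 1? NO.
Since the bound 3/2 is ≥ 1, the union bound is uninformative here; it does NOT by itself certify existence.

39·p = 3/2 ≈ 1.500; existence NOT certified by the union bound.


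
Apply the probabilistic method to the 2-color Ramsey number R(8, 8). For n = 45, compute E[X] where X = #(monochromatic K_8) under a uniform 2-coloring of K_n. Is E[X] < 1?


E[X] = C(45, 8) · 2^{1 − 28} = 215553195 · 2^{−27} = 215553195/134217728.
As a reduced fraction: E[X] = 215553195/134217728 ≈ 1.606.
Is E[X] < 1? NO.
Since E[X] ≥ 1, the first-moment bound is inconclusive at n = 45; it does NOT by itself certify R(8, 8) > 45.

E[X] = 215553195/134217728 ≈ 1.606; E[X] ≥ 1; first-moment method inconclusive here.


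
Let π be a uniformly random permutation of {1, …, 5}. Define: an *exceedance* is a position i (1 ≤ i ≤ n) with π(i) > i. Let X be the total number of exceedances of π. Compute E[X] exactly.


Write X = Σ_{i=1}^{5} X_i, where X_i = 1_{π(i) > i}.
For each fixed i, π(i) is uniform over {1, …, 5} (marginal of a uniform permutation), so P[π(i) > i] = (n − i)/n. Summing: Σ_{i=1}^{5} (n − i)/n = (0 + 1 + … + 4)/5 = 5(5 − 1)/(2·5) = (5 − 1)/2.
Hence E[X] = Σ_{i=1}^{5} (5 − i)/5 = 2 ≈ 2.000.

E[X] = 2 = 2.000.


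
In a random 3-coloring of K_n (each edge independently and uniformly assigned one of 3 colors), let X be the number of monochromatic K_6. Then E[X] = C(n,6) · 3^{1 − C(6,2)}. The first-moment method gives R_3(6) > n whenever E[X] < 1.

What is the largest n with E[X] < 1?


We need C(n, 6) · 3^{1 − 15} < 1, i.e. C(n, 6) < 3^{15 − 1} = 4782969.
Check values of n near the boundary:
  n = 35: C(35, 6) = 1623160; 1623160 < 4782969? YES
  n = 36: C(36, 6) = 1947792; 1947792 < 4782969? YES
  n = 37: C(37, 6) = 2324784; 2324784 < 4782969? YES
  n = 38: C(38, 6) = 2760681; 2760681 < 4782969? YES
  n = 39: C(39, 6) = 3262623; 3262623 < 4782969? YES
  n = 40: C(40, 6) = 3838380; 3838380 < 4782969? YES
  n = 41: C(41, 6) = 4496388; 4496388 < 4782969? YES
  n = 42: C(42, 6) = 5245786; 5245786 < 4782969? NO
The largest n with C(n, 6) < 4782969 is n = 41 (where E[X] = 1498796/1594323 ≈ 0.9401). Hence R_3(6) > 41, i.e. R_3(6) ≥ 42.

Largest n = 41; hence R_3(6) > 41.


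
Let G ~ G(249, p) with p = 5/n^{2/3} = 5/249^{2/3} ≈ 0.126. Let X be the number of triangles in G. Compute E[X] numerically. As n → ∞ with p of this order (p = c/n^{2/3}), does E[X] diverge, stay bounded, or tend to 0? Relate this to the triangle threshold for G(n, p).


Number of potential triangles: C(249, 3) = 2542124.
Each occurs with probability p³ ≈ (0.126)³ ≈ 2.01610e-03.
By linearity: E[X] = C(249, 3)·p³ ≈ 2542124 · 2.01610e-03 ≈ 5125.167.
Since α = 2/3 < 1, p = c/n^{2/3} ≫ 1/n is above the triangle threshold p ~ 1/n. Asymptotically E[X] ~ (c³/6)·n^{3(1−α)} = (5³/6)·n^{1} → ∞; triangles are abundant w.h.p.

E[X] ≈ 5125.167; in regime p = Θ(1/n^{2/3}) E[X] diverges (above the triangle threshold p ~ 1/n).


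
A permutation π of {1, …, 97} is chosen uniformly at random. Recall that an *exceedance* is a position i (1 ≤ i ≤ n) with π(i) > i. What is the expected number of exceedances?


Write X = Σ_{i=1}^{97} X_i, where X_i = 1_{π(i) > i}.
For each fixed i, π(i) is uniform over {1, …, 97} (marginal of a uniform permutation), so P[π(i) > i] = (n − i)/n. Summing: Σ_{i=1}^{97} (n − i)/n = (0 + 1 + … + 96)/97 = 97(97 − 1)/(2·97) = (97 − 1)/2.
Hence E[X] = Σ_{i=1}^{97} (97 − i)/97 = 48 ≈ 48.000.

E[X] = 48 = 48.000.


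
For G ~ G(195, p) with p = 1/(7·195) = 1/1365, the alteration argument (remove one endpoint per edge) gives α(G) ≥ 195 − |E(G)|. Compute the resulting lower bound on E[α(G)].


E[|E(G)|] = C(195, 2)·p = 18915 · (1/1365) = 97/7.
E[α(G)] ≥ n − E[|E(G)|] = 195 − 97/7 = 1268/7.
Numerically: ≈ 181.143.
(This is only a lower bound; the true E[α(G)] may be larger.)

E[α(G)] ≥ 1268/7 ≈ 181.143.


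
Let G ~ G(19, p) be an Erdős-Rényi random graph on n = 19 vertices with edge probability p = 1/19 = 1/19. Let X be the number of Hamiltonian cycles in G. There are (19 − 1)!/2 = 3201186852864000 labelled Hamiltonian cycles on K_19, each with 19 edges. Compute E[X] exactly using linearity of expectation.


K_19 has (19 − 1)!/2 = 3201186852864000 labelled Hamiltonian cycles.
For each such Hamiltonian cycle H, let X_H = 1 if all 19 edges of H are present in G. Then P[X_H = 1] = p^{19} = (1/19)^{19} = 1/1978419655660313589123979.
Summing the indicators: E[X] = Σ_H E[X_H] = 3201186852864000 · p^{19} = 3201186852864000 · 1/1978419655660313589123979 = 3201186852864000/1978419655660313589123979.
Numerically: E[X] ≈ 1.61805e-09.

E[X] = 3201186852864000 · (1/19)^{19} = 3201186852864000/1978419655660313589123979 ≈ 1.61805e-09.


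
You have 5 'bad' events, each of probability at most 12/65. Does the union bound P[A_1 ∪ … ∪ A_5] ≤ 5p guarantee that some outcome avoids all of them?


Union bound: P[∪_{i=1}^{5} A_i] ≤ Σ_i P[A_i] ≤ 5·p = 5·(12/65) = 12/13.
Numerically: 12/13 ≈ 0.9230769.
Is 12/13 < 1? YES.
Since P[∪ A_i] ≤ 12/13 < 1, the complement has P[∩ A_i^c] ≥ 1 − 12/13 = 1/13 > 0, so some outcome avoids every A_i.

5·p = 12/13 ≈ 0.9230769; existence CERTIFIED by the union bound.


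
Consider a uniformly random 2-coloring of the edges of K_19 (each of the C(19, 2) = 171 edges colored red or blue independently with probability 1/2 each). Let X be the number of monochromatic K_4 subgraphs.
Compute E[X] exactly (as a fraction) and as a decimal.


Let X = Σ_S X_S over the C(19, 4) = 3876 subsets S of size 4, where X_S = 1 if the K_4 on S is monochromatic.
For a fixed S, the K_4 on S has C(4, 2) = 6 edges. P[all 6 edges red] = (1/2)^6, and likewise for blue, so P[monochromatic] = 2·(1/2)^6 = 2^{1 − 6} = 1/32.
By linearity of expectation: E[X] = C(19, 4) · 2^{1 − 6} = 3876 · 1/32 = 969/8.
Numerically: E[X] ≈ 121.1250.

E[X] = C(19,4)·2^(1−C(4,2)) = 969/8 ≈ 121.1250.


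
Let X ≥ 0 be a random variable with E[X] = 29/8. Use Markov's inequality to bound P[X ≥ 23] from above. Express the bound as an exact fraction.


μ = E[X] = 29/8, a = 23.
Markov: P[X ≥ 23] ≤ μ/a = (29/8)/23 = 29/184.
Numerically: ≈ 0.15761.
(Since a = 23 > μ = 3.62500, the bound 29/184 is < 1 and informative.)

P[X ≥ 23] ≤ 29/184 ≈ 0.15761.


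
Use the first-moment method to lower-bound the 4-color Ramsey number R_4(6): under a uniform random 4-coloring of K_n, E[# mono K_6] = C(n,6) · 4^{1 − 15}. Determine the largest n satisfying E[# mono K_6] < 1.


We need C(n, 6) · 4^{1 − 15} < 1, i.e. C(n, 6) < 4^{15 − 1} = 268435456.
Check values of n near the boundary:
  n = 75: C(75, 6) = 201359550; 201359550 < 268435456? YES
  n = 76: C(76, 6) = 218618940; 218618940 < 268435456? YES
  n = 77: C(77, 6) = 237093780; 237093780 < 268435456? YES
  n = 78: C(78, 6) = 256851595; 256851595 < 268435456? YES
  n = 79: C(79, 6) = 277962685; 277962685 < 268435456? NO
The largest n with C(n, 6) < 268435456 is n = 78 (where E[X] = 256851595/268435456 ≈ 0.9568). Hence R_4(6) > 78, i.e. R_4(6) ≥ 79.

Largest n = 78; hence R_4(6) > 78.


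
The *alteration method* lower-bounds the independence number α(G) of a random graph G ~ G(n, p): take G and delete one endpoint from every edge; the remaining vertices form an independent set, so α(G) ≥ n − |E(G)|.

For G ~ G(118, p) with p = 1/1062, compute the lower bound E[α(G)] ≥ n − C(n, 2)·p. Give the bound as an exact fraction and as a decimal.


E[|E(G)|] = C(118, 2)·p = 6903 · (1/1062) = 13/2.
E[α(G)] ≥ n − E[|E(G)|] = 118 − 13/2 = 223/2.
Numerically: ≈ 111.500.
(This is only a lower bound; the true E[α(G)] may be larger.)

E[α(G)] ≥ 223/2 ≈ 111.500.


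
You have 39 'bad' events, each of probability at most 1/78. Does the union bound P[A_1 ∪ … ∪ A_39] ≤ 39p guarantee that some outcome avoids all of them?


Union bound: P[∪_{i=1}^{39} A_i] ≤ Σ_i P[A_i] ≤ 39·p = 39·(1/78) = 1/2.
Numerically: 1/2 ≈ 0.5000.
Is 1/2 < 1? YES.
Since P[∪ A_i] ≤ 1/2 < 1, the complement has P[∩ A_i^c] ≥ 1 − 1/2 = 1/2 > 0, so some outcome avoids every A_i.

39·p = 1/2 ≈ 0.5000; existence CERTIFIED by the union bound.


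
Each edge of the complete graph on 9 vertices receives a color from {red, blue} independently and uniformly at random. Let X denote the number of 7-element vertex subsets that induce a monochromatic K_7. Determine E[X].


Let X = Σ_S X_S over the C(9, 7) = 36 subsets S of size 7, where X_S = 1 if the K_7 on S is monochromatic.
For a fixed S, the K_7 on S has C(7, 2) = 21 edges. P[all 21 edges red] = (1/2)^21, and likewise for blue, so P[monochromatic] = 2·(1/2)^21 = 2^{1 − 21} = 1/1048576.
By linearity: E[X] = C(9, 7) · 2^{1 − 21} = 36 · 1/1048576 = 9/262144.
Numerically: E[X] ≈ 0.00003.

E[X] = C(9,7)·2^(1−C(7,2)) = 9/262144 ≈ 0.00003.


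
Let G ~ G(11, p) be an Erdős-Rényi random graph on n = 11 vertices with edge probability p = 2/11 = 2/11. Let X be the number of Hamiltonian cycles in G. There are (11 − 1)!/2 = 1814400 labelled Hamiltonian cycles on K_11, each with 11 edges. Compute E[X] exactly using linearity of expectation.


K_11 has (11 − 1)!/2 = 1814400 labelled Hamiltonian cycles.
For each such Hamiltonian cycle H, let X_H = 1 if all 11 edges of H are present in G. Then P[X_H = 1] = p^{11} = (2/11)^{11} = 2048/285311670611.
By linearity: E[X] = Σ_H E[X_H] = 1814400 · p^{11} = 1814400 · 2048/285311670611 = 3715891200/285311670611.
Numerically: E[X] ≈ 0.013.

E[X] = 1814400 · (2/11)^{11} = 3715891200/285311670611 ≈ 0.013.


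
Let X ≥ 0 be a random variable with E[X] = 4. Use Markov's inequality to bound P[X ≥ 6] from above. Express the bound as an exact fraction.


μ = E[X] = 4, a = 6.
Markov: P[X ≥ 6] ≤ μ/a = (4)/6 = 2/3.
Numerically: ≈ 0.66667.
(Since a = 6 > μ = 4.00000, the bound 2/3 is < 1 and informative.)

P[X ≥ 6] ≤ 2/3 ≈ 0.66667.


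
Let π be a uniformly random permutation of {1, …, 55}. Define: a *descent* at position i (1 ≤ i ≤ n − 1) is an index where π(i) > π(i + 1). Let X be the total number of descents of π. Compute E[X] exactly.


Write X = Σ X_I over i = 1, …, 54, with X_I the indicator of one descent.
There are 54 indicators.
For each fixed i, the pair (π(i), π(i+1)) is a uniformly random ordered pair of distinct values from {1, …, 55}; by symmetry P[π(i) > π(i+1)] = 1/2.
By linearity: E[X] = 54 · (1/2) = (55 − 1) · (1/2) = 27 ≈ 27.000.

E[X] = 27 = 27.000.


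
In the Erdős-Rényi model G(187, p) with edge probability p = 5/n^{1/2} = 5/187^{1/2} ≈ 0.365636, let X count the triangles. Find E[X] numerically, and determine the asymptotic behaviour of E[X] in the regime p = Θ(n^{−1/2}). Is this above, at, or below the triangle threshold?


Number of potential triangles: C(187, 3) = 1072445.
Each occurs with probability p³ ≈ (0.365636)³ ≈ 4.88818465e-02.
By linearity: E[X] = C(187, 3)·p³ ≈ 1072445 · 4.88818465e-02 ≈ 52423.091905.
Since α = 1/2 < 1, p = c/n^{1/2} ≫ 1/n is above the triangle threshold p ~ 1/n. Asymptotically E[X] ~ (c³/6)·n^{3(1−α)} = (5³/6)·n^{1.5} → ∞; triangles are abundant w.h.p.

E[X] ≈ 52423.091905; in regime p = Θ(1/n^{1/2}) E[X] diverges (above the triangle threshold p ~ 1/n).


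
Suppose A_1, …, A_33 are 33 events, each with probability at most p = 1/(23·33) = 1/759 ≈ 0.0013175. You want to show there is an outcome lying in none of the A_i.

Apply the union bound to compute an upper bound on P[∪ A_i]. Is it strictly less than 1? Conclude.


Union bound: P[∪_{i=1}^{33} A_i] ≤ Σ_i P[A_i] ≤ 33·p = 33·(1/759) = 1/23.
Numerically: 1/23 ≈ 0.0434783.
Is 1/23 < 1? YES.
Since P[∪ A_i] ≤ 1/23 < 1, the complement has P[∩ A_i^c] ≥ 1 − 1/23 = 22/23 > 0, so some outcome avoids every A_i.

33·p = 1/23 ≈ 0.0434783; existence CERTIFIED by the union bound.


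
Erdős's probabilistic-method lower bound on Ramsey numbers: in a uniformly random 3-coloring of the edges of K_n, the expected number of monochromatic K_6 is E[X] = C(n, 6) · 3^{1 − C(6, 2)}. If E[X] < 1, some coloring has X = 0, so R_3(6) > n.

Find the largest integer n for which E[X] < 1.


We need C(n, 6) · 3^{1 − 15} < 1, i.e. C(n, 6) < 3^{15 − 1} = 4782969.
Check values of n near the boundary:
  n = 38: C(38, 6) = 2760681; 2760681 < 4782969? YES
  n = 39: C(39, 6) = 3262623; 3262623 < 4782969? YES
  n = 40: C(40, 6) = 3838380; 3838380 < 4782969? YES
  n = 41: C(41, 6) = 4496388; 4496388 < 4782969? YES
  n = 42: C(42, 6) = 5245786; 5245786 < 4782969? NO
The largest n with C(n, 6) < 4782969 is n = 41 (where E[X] = 1498796/1594323 ≈ 0.940). Hence R_3(6) > 41, i.e. R_3(6) ≥ 42.

Largest n = 41; hence R_3(6) > 41.


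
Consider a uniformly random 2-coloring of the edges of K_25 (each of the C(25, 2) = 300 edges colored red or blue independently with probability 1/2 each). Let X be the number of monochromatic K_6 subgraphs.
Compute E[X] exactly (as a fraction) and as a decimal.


Let X = Σ_S X_S over the C(25, 6) = 177100 subsets S of size 6, where X_S = 1 if the K_6 on S is monochromatic.
For a fixed S, the K_6 on S has C(6, 2) = 15 edges. P[all 15 edges red] = (1/2)^15, and likewise for blue, so P[monochromatic] = 2·(1/2)^15 = 2^{1 − 15} = 1/16384.
Summing: E[X] = C(25, 6) · 2^{1 − 15} = 177100 · 1/16384 = 44275/4096.
Numerically: E[X] ≈ 10.80933.

E[X] = C(25,6)·2^(1−C(6,2)) = 44275/4096 ≈ 10.80933.


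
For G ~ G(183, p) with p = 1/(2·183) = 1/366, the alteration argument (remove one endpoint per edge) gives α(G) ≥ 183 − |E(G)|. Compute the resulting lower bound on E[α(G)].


E[|E(G)|] = C(183, 2)·p = 16653 · (1/366) = 91/2.
E[α(G)] ≥ n − E[|E(G)|] = 183 − 91/2 = 275/2.
Numerically: ≈ 137.50000.
(This is only a lower bound; the true E[α(G)] may be larger.)

E[α(G)] ≥ 275/2 ≈ 137.50000.


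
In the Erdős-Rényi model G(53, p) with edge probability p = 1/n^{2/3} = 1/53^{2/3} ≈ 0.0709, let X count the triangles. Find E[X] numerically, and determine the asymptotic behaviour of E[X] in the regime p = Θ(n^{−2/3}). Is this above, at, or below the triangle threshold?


Number of potential triangles: C(53, 3) = 23426.
Each occurs with probability p³ ≈ (0.0709)³ ≈ 3.55999e-04.
By linearity: E[X] = C(53, 3)·p³ ≈ 23426 · 3.55999e-04 ≈ 8.340.
Since α = 2/3 < 1, p = c/n^{2/3} ≫ 1/n is above the triangle threshold p ~ 1/n. Asymptotically E[X] ~ (c³/6)·n^{3(1−α)} = (1³/6)·n^{1} → ∞; triangles are abundant w.h.p.

E[X] ≈ 8.340; in regime p = Θ(1/n^{2/3}) E[X] diverges (above the triangle threshold p ~ 1/n).


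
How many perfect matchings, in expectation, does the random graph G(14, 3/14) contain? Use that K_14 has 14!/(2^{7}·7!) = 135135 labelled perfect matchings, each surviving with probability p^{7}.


K_14 has 14!/(2^{7}·7!) = 135135 labelled perfect matchings.
For each such perfect matching H, let X_H = 1 if all 7 edges of H are present in G. Then P[X_H = 1] = p^{7} = (3/14)^{7} = 2187/105413504.
By linearity of expectation: E[X] = Σ_H E[X_H] = 135135 · p^{7} = 135135 · 2187/105413504 = 42220035/15059072.
Numerically: E[X] ≈ 2.8036.

E[X] = 135135 · (3/14)^{7} = 42220035/15059072 ≈ 2.8036.


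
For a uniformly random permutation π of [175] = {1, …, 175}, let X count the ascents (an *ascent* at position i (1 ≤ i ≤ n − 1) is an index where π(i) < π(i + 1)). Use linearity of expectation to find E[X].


Write X = Σ X_I over i = 1, …, 174, with X_I the indicator of one ascent.
There are 174 indicators.
For each fixed i, the pair (π(i), π(i+1)) is a uniformly random ordered pair of distinct values from {1, …, 175}; by symmetry P[π(i) < π(i+1)] = 1/2.
By linearity: E[X] = 174 · (1/2) = (175 − 1) · (1/2) = 87 ≈ 87.0000.

E[X] = 87 = 87.0000.


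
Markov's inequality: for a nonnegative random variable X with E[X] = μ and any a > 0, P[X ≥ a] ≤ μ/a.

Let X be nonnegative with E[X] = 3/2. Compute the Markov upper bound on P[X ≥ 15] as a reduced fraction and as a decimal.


μ = E[X] = 3/2, a = 15.
Markov: P[X ≥ 15] ≤ μ/a = (3/2)/15 = 1/10.
Numerically: ≈ 0.10000.
(Since a = 15 > μ = 1.50000, the bound 1/10 is < 1 and informative.)

P[X ≥ 15] ≤ 1/10 ≈ 0.10000.


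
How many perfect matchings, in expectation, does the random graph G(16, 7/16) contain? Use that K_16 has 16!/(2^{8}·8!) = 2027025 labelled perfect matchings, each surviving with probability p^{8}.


K_16 has 16!/(2^{8}·8!) = 2027025 labelled perfect matchings.
For each such perfect matching H, let X_H = 1 if all 8 edges of H are present in G. Then P[X_H = 1] = p^{8} = (7/16)^{8} = 5764801/4294967296.
By linearity of expectation: E[X] = Σ_H E[X_H] = 2027025 · p^{8} = 2027025 · 5764801/4294967296 = 11685395747025/4294967296.
Numerically: E[X] ≈ 2.72e+03.

E[X] = 2027025 · (7/16)^{8} = 11685395747025/4294967296 ≈ 2.72e+03.


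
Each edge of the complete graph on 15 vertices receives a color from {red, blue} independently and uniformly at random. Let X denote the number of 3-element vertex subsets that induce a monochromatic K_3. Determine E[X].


Let X = Σ_S X_S over the C(15, 3) = 455 subsets S of size 3, where X_S = 1 if the K_3 on S is monochromatic.
For a fixed S, the K_3 on S has C(3, 2) = 3 edges. P[all 3 edges red] = (1/2)^3, and likewise for blue, so P[monochromatic] = 2·(1/2)^3 = 2^{1 − 3} = 1/4.
Summing: E[X] = C(15, 3) · 2^{1 − 3} = 455 · 1/4 = 455/4.
Numerically: E[X] ≈ 113.750.

E[X] = C(15,3)·2^(1−C(3,2)) = 455/4 ≈ 113.750.
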